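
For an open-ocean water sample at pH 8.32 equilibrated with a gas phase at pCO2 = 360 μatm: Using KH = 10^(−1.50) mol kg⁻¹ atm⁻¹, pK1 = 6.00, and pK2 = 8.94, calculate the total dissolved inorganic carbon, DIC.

[CO2*] = KH · pCO2 = 10^(−1.50) × 360×10^-6 = 1.138×10^-5 mol/kg
α₀ = 1/(1 + K1/[H⁺] + K1K2/[H⁺]²) = 1/(1 + 10^+2.32 + 10^+1.70) = 0.003845
DIC = [CO2*]/α₀ = 1.138×10^-5 / 0.003845 = 2.96 mmol/kg

DIC = 2.96 mmol/kg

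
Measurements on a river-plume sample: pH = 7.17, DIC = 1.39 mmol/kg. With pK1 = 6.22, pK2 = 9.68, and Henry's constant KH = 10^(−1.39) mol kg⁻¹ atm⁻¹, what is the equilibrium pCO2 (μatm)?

pCO2 = 3430 μatm

α₀ = 1 / (1 + K1/[H⁺] + K1K2/[H⁺]²) = 1 / (1 + 10^+0.95 + 10^-1.56)
   = 1 / (1 + 8.9125 + 0.027542) = 1/9.9401 = 0.1006
[CO2*] = α₀ × DIC = 0.1006 × 1.39 = 0.1398 mmol/kg
pCO2 = [CO2*]/KH = 1.398×10^-4 / 4.074×10^-2 = 3430 μatm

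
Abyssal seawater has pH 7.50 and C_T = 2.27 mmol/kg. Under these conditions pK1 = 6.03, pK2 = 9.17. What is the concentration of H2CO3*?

α₀ = 1 / (1 + K1/[H⁺] + K1K2/[H⁺]²) = 1 / (1 + 10^+1.47 + 10^-0.20)
   = 1 / (1 + 29.512 + 0.63096) = 1/31.143 = 0.03211
[CO2*] = α₀ × DIC = 0.03211 × 2.27 = 0.0729 mmol/kg

[CO2*] = 0.0729 mmol/kg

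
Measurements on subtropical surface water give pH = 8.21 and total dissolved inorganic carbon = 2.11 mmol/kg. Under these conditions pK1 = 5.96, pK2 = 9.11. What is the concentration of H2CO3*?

α₀ = 1 / (1 + K1/[H⁺] + K1K2/[H⁺]²) = 1 / (1 + 10^+2.25 + 10^+1.35)
   = 1 / (1 + 177.83 + 22.387) = 1/201.22 = 0.004970
[CO2*] = α₀ × DIC = 0.004970 × 2.11 = 0.0105 mmol/kg = 10.5 μmol/kg

[CO2*] = 10.5 μmol/kg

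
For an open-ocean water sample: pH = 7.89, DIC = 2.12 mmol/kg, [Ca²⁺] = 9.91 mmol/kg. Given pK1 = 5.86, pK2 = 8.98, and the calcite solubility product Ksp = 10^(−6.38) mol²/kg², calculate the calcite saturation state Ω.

α₂ = 1 / (1 + [H⁺]/K2 + [H⁺]²/(K1K2)) = 1 / (1 + 10^+1.09 + 10^-0.94)
   = 1 / (1 + 12.303 + 0.11482) = 1/13.418 = 0.07453
[CO3²⁻] = α₂ × DIC = 0.07453 × 2.12 = 0.1580 mmol/kg
Ksp = 10^(−6.38) = 4.169×10^-7
Ω = [Ca²⁺][CO3²⁻]/Ksp = (9.91×10^-3)(1.580×10^-4) / 4.169×10^-7 = 3.76

Ω = 3.76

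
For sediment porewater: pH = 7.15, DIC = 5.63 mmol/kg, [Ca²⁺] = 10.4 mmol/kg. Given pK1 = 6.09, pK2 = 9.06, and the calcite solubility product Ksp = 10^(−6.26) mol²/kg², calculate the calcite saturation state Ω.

α₂ = 1 / (1 + [H⁺]/K2 + [H⁺]²/(K1K2)) = 1 / (1 + 10^+1.91 + 10^+0.85)
   = 1 / (1 + 81.283 + 7.0795) = 1/89.363 = 0.01119
[CO3²⁻] = α₂ × DIC = 0.01119 × 5.63 = 0.06300 mmol/kg
Ksp = 10^(−6.26) = 5.495×10^-7
Ω = [Ca²⁺][CO3²⁻]/Ksp = (10.4×10^-3)(6.300×10^-5) / 5.495×10^-7 = 1.19

Ω = 1.19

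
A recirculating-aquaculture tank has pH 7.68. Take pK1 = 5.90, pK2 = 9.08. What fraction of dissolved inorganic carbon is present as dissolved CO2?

α₀ = 0.0157

α₀ = 1 / (1 + K1/[H⁺] + K1K2/[H⁺]²) = 1 / (1 + 10^+1.78 + 10^+0.38)
   = 1 / (1 + 60.256 + 2.3988) = 1/63.655 = 0.01571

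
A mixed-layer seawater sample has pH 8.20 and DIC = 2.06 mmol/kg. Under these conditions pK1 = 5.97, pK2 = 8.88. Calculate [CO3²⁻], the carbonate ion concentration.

[CO3²⁻] = 0.354 mmol/kg

α₂ = 1 / (1 + [H⁺]/K2 + [H⁺]²/(K1K2)) = 1 / (1 + 10^+0.68 + 10^-1.55)
   = 1 / (1 + 4.7863 + 0.028184) = 1/5.8145 = 0.1720
[CO3²⁻] = α₂ × DIC = 0.1720 × 2.06 = 0.354 mmol/kg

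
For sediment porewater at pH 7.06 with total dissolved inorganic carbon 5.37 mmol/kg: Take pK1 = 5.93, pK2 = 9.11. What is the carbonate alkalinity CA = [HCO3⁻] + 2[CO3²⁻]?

CA = [HCO3⁻] + 2[CO3²⁻] = (α₁ + 2α₂)·DIC
At pH 7.06: [H⁺]/K1 = 10^-1.13 = 0.074131, K2/[H⁺] = 10^-2.05 = 0.0089125
α₁ = 1/(1 + 0.074131 + 0.0089125) = 1/1.0830 = 0.9233; α₂ = α₁·K2/[H⁺] = 0.008229
α₁ + 2α₂ = 0.9398
CA = 0.9398 × 5.37 = 5.05 mmol/kg

CA = 5.05 mmol/kg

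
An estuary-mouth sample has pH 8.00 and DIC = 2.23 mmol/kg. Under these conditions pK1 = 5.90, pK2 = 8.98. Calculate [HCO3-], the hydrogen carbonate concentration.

α₁ = 1 / (1 + [H⁺]/K1 + K2/[H⁺]) = 1 / (1 + 10^-2.10 + 10^-0.98)
   = 1 / (1 + 0.0079433 + 0.10471) = 1/1.1127 = 0.8988
[HCO3⁻] = α₁ × DIC = 0.8988 × 2.23 = 2.00 mmol/kg

[HCO3⁻] = 2.00 mmol/kg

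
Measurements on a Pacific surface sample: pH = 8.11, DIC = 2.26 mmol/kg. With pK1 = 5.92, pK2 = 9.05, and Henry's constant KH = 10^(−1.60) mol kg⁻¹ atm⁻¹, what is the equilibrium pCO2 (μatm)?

pCO2 = 518 μatm

α₀ = 1 / (1 + K1/[H⁺] + K1K2/[H⁺]²) = 1 / (1 + 10^+2.19 + 10^+1.25)
   = 1 / (1 + 154.88 + 17.783) = 1/173.66 = 0.005758
[CO2*] = α₀ × DIC = 0.005758 × 2.26 = 0.01301 mmol/kg = 13.01 μmol/kg
pCO2 = [CO2*]/KH = 1.301×10^-5 / 2.512×10^-2 = 518 μatm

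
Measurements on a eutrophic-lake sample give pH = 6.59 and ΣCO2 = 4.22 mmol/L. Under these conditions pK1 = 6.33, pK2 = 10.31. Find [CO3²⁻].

α₂ = 1 / (1 + [H⁺]/K2 + [H⁺]²/(K1K2)) = 1 / (1 + 10^+3.72 + 10^+3.46)
   = 1 / (1 + 5248.1 + 2884.0) = 1/8133.1 = 0.0001230
[CO3²⁻] = α₂ × DIC = 0.0001230 × 4.22 = 0.000519 mmol/L = 0.519 μmol/L

[CO3²⁻] = 0.519 μmol/L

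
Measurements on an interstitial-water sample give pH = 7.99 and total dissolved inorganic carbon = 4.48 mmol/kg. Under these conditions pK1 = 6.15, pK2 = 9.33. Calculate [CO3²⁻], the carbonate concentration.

[CO3²⁻] = 0.193 mmol/kg

α₂ = 1 / (1 + [H⁺]/K2 + [H⁺]²/(K1K2)) = 1 / (1 + 10^+1.34 + 10^-0.50)
   = 1 / (1 + 21.878 + 0.31623) = 1/23.194 = 0.04311
[CO3²⁻] = α₂ × DIC = 0.04311 × 4.48 = 0.193 mmol/kg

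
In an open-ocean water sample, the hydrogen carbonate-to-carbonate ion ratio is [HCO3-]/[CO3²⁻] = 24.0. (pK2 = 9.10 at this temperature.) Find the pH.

From K2 = [H⁺][CO3²⁻]/[HCO3-]:  pH = pK2 − log₁₀([HCO3-]/[CO3²⁻])
log₁₀(24.0) = +1.380
pH = 9.10 − (+1.380) = 7.72

pH = 7.72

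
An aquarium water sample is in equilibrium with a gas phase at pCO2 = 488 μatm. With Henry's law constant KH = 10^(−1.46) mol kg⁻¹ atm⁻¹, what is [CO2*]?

[CO2*] = 16.9 μmol/kg

KH = 10^(−1.46) = 3.467×10^-2 mol kg⁻¹ atm⁻¹
[CO2*] = KH · pCO2 = 3.467×10^-2 × 488×10^-6 atm = 1.69×10^-5 mol/kg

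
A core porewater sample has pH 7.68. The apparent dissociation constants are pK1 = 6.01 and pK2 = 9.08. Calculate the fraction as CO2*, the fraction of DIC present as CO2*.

α₀ = 0.0201

α₀ = 1 / (1 + K1/[H⁺] + K1K2/[H⁺]²) = 1 / (1 + 10^+1.67 + 10^+0.27)
   = 1 / (1 + 46.774 + 1.8621) = 1/49.636 = 0.02015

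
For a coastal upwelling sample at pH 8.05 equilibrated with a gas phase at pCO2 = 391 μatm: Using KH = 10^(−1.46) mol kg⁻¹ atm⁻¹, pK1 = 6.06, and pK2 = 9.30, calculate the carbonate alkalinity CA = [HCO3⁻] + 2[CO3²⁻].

[CO2*] = KH · pCO2 = 10^(−1.46) × 391×10^-6 = 1.356×10^-5 mol/kg
α₀ = 1/(1 + K1/[H⁺] + K1K2/[H⁺]²) = 1/(1 + 10^+1.99 + 10^+0.74) = 0.009595
DIC = [CO2*]/α₀ = 1.356×10^-5 / 0.009595 = 1.413 mmol/kg
CA = (α₁ + 2α₂)·DIC = (0.9377 + 2×0.05273) × 1.413 = 1.47 mmol/kg

CA = 1.47 mmol/kg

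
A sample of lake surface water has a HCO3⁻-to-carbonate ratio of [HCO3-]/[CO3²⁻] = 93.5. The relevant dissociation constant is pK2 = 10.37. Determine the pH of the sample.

pH = 8.40

From K2 = [H⁺][CO3²⁻]/[HCO3-]:  pH = pK2 − log₁₀([HCO3-]/[CO3²⁻])
log₁₀(93.5) = +1.971
pH = 10.37 − (+1.971) = 8.40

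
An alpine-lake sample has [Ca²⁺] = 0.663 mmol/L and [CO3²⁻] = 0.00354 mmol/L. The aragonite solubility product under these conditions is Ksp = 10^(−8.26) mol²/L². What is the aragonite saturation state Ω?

Ksp = 10^(−8.26) = 5.495×10^-9
Ω = [Ca²⁺][CO3²⁻]/Ksp = (0.663×10^-3)(0.00354×10^-3) / 5.495×10^-9 = 0.427

Ω = 0.427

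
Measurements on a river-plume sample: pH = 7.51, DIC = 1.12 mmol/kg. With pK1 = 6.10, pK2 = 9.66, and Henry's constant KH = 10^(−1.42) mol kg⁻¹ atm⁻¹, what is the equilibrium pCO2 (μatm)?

pCO2 = 1100 μatm

α₀ = 1 / (1 + K1/[H⁺] + K1K2/[H⁺]²) = 1 / (1 + 10^+1.41 + 10^-0.74)
   = 1 / (1 + 25.704 + 0.18197) = 1/26.886 = 0.03719
[CO2*] = α₀ × DIC = 0.03719 × 1.12 = 0.04166 mmol/kg
pCO2 = [CO2*]/KH = 4.166×10^-5 / 3.802×10^-2 = 1100 μatm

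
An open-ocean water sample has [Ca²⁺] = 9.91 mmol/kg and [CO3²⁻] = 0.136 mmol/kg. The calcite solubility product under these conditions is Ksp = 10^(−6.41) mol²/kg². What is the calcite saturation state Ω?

Ksp = 10^(−6.41) = 3.890×10^-7
Ω = [Ca²⁺][CO3²⁻]/Ksp = (9.91×10^-3)(0.136×10^-3) / 3.890×10^-7 = 3.46

Ω = 3.46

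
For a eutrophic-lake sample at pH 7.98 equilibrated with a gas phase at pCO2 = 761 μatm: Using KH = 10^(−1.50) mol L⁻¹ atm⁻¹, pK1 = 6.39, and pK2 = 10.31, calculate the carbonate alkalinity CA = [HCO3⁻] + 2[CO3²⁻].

CA = 0.945 mmol/L

[CO2*] = KH · pCO2 = 10^(−1.50) × 761×10^-6 = 2.406×10^-5 mol/L
α₀ = 1/(1 + K1/[H⁺] + K1K2/[H⁺]²) = 1/(1 + 10^+1.59 + 10^-0.74) = 0.02495
DIC = [CO2*]/α₀ = 2.406×10^-5 / 0.02495 = 0.9647 mmol/L
CA = (α₁ + 2α₂)·DIC = (0.9705 + 2×0.004539) × 0.9647 = 0.945 mmol/L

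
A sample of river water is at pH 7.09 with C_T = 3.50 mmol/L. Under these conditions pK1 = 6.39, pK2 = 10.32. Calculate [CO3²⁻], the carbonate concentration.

[CO3²⁻] = 1.72 μmol/L

α₂ = 1 / (1 + [H⁺]/K2 + [H⁺]²/(K1K2)) = 1 / (1 + 10^+3.23 + 10^+2.53)
   = 1 / (1 + 1698.2 + 338.84) = 1/2038.1 = 0.0004907
[CO3²⁻] = α₂ × DIC = 0.0004907 × 3.50 = 0.00172 mmol/L = 1.72 μmol/L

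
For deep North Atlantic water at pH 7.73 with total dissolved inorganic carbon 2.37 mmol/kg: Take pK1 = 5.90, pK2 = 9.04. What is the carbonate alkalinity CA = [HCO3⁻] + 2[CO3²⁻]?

CA = 2.45 mmol/kg

CA = [HCO3⁻] + 2[CO3²⁻] = (α₁ + 2α₂)·DIC
At pH 7.73: [H⁺]/K1 = 10^-1.83 = 0.014791, K2/[H⁺] = 10^-1.31 = 0.048978
α₁ = 1/(1 + 0.014791 + 0.048978) = 1/1.0638 = 0.9401; α₂ = α₁·K2/[H⁺] = 0.04604
α₁ + 2α₂ = 1.0321
CA = 1.0321 × 2.37 = 2.45 mmol/kg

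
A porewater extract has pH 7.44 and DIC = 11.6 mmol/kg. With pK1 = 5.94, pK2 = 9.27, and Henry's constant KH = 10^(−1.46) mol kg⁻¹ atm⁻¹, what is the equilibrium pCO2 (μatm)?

pCO2 = 1.01×10^4 μatm

α₀ = 1 / (1 + K1/[H⁺] + K1K2/[H⁺]²) = 1 / (1 + 10^+1.50 + 10^-0.33)
   = 1 / (1 + 31.623 + 0.46774) = 1/33.091 = 0.03022
[CO2*] = α₀ × DIC = 0.03022 × 11.6 = 0.3506 mmol/kg
pCO2 = [CO2*]/KH = 3.506×10^-4 / 3.467×10^-2 = 1.01×10^4 μatm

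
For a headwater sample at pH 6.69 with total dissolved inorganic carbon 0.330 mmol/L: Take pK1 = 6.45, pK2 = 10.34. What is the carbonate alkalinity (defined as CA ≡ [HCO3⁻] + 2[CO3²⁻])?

CA = 0.210 mmol/L

CA = [HCO3⁻] + 2[CO3²⁻] = (α₁ + 2α₂)·DIC
At pH 6.69: [H⁺]/K1 = 10^-0.24 = 0.57544, K2/[H⁺] = 10^-3.65 = 0.00022387
α₁ = 1/(1 + 0.57544 + 0.00022387) = 1/1.5757 = 0.6347; α₂ = α₁·K2/[H⁺] = 0.0001421
α₁ + 2α₂ = 0.6349
CA = 0.6349 × 0.330 = 0.210 mmol/L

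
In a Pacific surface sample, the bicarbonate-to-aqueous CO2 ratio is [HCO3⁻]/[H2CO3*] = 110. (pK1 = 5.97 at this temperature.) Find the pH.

pH = 8.01

From K1 = [H⁺][HCO3⁻]/[H2CO3*]:  pH = pK1 + log₁₀([HCO3⁻]/[H2CO3*])
log₁₀(110) = +2.041
pH = 5.97 + (+2.041) = 8.01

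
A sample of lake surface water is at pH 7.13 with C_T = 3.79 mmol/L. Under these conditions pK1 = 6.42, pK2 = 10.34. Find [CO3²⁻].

α₂ = 1 / (1 + [H⁺]/K2 + [H⁺]²/(K1K2)) = 1 / (1 + 10^+3.21 + 10^+2.50)
   = 1 / (1 + 1621.8 + 316.23) = 1/1939.0 = 0.0005157
[CO3²⁻] = α₂ × DIC = 0.0005157 × 3.79 = 0.00195 mmol/L = 1.95 μmol/L

[CO3²⁻] = 1.95 μmol/L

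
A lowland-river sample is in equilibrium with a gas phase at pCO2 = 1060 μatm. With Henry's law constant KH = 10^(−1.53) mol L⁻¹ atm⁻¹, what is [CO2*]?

[CO2*] = 31.3 μmol/L

KH = 10^(−1.53) = 2.951×10^-2 mol L⁻¹ atm⁻¹
[CO2*] = KH · pCO2 = 2.951×10^-2 × 1060×10^-6 atm = 3.13×10^-5 mol/L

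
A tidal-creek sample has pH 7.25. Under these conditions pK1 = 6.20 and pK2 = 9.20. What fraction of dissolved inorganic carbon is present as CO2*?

α₀ = 0.0810

α₀ = 1 / (1 + K1/[H⁺] + K1K2/[H⁺]²) = 1 / (1 + 10^+1.05 + 10^-0.90)
   = 1 / (1 + 11.220 + 0.12589) = 1/12.346 = 0.08100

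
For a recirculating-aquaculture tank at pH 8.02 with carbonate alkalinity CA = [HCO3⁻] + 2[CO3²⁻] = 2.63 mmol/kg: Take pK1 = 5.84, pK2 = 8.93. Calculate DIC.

DIC = 2.38 mmol/kg

CA = [HCO3⁻] + 2[CO3²⁻] = (α₁ + 2α₂)·DIC
At pH 8.02: [H⁺]/K1 = 10^-2.18 = 0.0066069, K2/[H⁺] = 10^-0.91 = 0.12303
α₁ = 1/(1 + 0.0066069 + 0.12303) = 1/1.1296 = 0.8852; α₂ = α₁·K2/[H⁺] = 0.1089
α₁ + 2α₂ = 1.1031
DIC = CA / (α₁ + 2α₂) = 2.63 / 1.1031 = 2.38 mmol/kg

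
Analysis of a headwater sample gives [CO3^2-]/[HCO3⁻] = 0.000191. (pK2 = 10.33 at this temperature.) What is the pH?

pH = 6.61

From K2 = [H⁺][CO3^2-]/[HCO3⁻]:  pH = pK2 + log₁₀([CO3^2-]/[HCO3⁻])
log₁₀(0.000191) = -3.719
pH = 10.33 + (-3.719) = 6.61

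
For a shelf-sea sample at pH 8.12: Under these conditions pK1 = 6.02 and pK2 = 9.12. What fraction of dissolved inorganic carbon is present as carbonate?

α₂ = 1 / (1 + [H⁺]/K2 + [H⁺]²/(K1K2)) = 1 / (1 + 10^+1.00 + 10^-1.10)
   = 1 / (1 + 10.000 + 0.079433) = 1/11.079 = 0.09026

α₂ = 0.0903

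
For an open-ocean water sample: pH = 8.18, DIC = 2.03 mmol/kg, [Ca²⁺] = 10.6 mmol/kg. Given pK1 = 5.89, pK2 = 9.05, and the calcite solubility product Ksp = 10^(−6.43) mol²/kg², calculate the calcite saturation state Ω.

Ω = 6.85

α₂ = 1 / (1 + [H⁺]/K2 + [H⁺]²/(K1K2)) = 1 / (1 + 10^+0.87 + 10^-1.42)
   = 1 / (1 + 7.4131 + 0.038019) = 1/8.4511 = 0.1183
[CO3²⁻] = α₂ × DIC = 0.1183 × 2.03 = 0.2402 mmol/kg
Ksp = 10^(−6.43) = 3.715×10^-7
Ω = [Ca²⁺][CO3²⁻]/Ksp = (10.6×10^-3)(2.402×10^-4) / 3.715×10^-7 = 6.85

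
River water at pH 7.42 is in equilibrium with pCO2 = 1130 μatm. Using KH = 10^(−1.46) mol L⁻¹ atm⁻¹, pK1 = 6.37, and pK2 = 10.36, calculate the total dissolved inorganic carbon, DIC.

[CO2*] = KH · pCO2 = 10^(−1.46) × 1130×10^-6 = 3.918×10^-5 mol/L
α₀ = 1/(1 + K1/[H⁺] + K1K2/[H⁺]²) = 1/(1 + 10^+1.05 + 10^-1.89) = 0.08175
DIC = [CO2*]/α₀ = 3.918×10^-5 / 0.08175 = 0.479 mmol/L

DIC = 0.479 mmol/L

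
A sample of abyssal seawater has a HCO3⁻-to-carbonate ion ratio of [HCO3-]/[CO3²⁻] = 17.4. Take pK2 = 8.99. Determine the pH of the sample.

From K2 = [H⁺][CO3²⁻]/[HCO3-]:  pH = pK2 − log₁₀([HCO3-]/[CO3²⁻])
log₁₀(17.4) = +1.241
pH = 8.99 − (+1.241) = 7.75

pH = 7.75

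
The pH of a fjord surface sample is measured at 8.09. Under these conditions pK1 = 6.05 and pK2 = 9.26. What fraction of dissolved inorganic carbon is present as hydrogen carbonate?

α₁ = 1 / (1 + [H⁺]/K1 + K2/[H⁺]) = 1 / (1 + 10^-2.04 + 10^-1.17)
   = 1 / (1 + 0.0091201 + 0.067608) = 1/1.0767 = 0.9287

α₁ = 0.929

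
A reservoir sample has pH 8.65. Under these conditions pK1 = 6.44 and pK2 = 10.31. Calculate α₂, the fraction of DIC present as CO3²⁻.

α₂ = 0.0213

α₂ = 1 / (1 + [H⁺]/K2 + [H⁺]²/(K1K2)) = 1 / (1 + 10^+1.66 + 10^-0.55)
   = 1 / (1 + 45.709 + 0.28184) = 1/46.991 = 0.02128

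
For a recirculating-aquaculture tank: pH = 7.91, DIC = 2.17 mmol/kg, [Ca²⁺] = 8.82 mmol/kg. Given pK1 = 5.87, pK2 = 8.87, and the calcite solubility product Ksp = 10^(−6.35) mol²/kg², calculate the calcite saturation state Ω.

Ω = 4.20

α₂ = 1 / (1 + [H⁺]/K2 + [H⁺]²/(K1K2)) = 1 / (1 + 10^+0.96 + 10^-1.08)
   = 1 / (1 + 9.1201 + 0.083176) = 1/10.203 = 0.09801
[CO3²⁻] = α₂ × DIC = 0.09801 × 2.17 = 0.2127 mmol/kg
Ksp = 10^(−6.35) = 4.467×10^-7
Ω = [Ca²⁺][CO3²⁻]/Ksp = (8.82×10^-3)(2.127×10^-4) / 4.467×10^-7 = 4.20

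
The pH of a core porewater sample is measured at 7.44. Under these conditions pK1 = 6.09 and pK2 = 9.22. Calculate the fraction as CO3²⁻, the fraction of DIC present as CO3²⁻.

α₂ = 0.0156

α₂ = 1 / (1 + [H⁺]/K2 + [H⁺]²/(K1K2)) = 1 / (1 + 10^+1.78 + 10^+0.43)
   = 1 / (1 + 60.256 + 2.6915) = 1/63.947 = 0.01564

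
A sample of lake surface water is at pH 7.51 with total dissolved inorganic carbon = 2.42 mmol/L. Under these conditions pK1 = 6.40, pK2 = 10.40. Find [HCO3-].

α₁ = 1 / (1 + [H⁺]/K1 + K2/[H⁺]) = 1 / (1 + 10^-1.11 + 10^-2.89)
   = 1 / (1 + 0.077625 + 0.0012882) = 1/1.0789 = 0.9269
[HCO3⁻] = α₁ × DIC = 0.9269 × 2.42 = 2.24 mmol/L

[HCO3⁻] = 2.24 mmol/L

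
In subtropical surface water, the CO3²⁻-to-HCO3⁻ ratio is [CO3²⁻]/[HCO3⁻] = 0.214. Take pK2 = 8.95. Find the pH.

From K2 = [H⁺][CO3²⁻]/[HCO3⁻]:  pH = pK2 + log₁₀([CO3²⁻]/[HCO3⁻])
log₁₀(0.214) = -0.670
pH = 8.95 + (-0.670) = 8.28

pH = 8.28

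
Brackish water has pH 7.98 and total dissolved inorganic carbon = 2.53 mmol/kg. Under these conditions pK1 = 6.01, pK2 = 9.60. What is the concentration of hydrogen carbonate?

[HCO3⁻] = 2.45 mmol/kg

α₁ = 1 / (1 + [H⁺]/K1 + K2/[H⁺]) = 1 / (1 + 10^-1.97 + 10^-1.62)
   = 1 / (1 + 0.010715 + 0.023988) = 1/1.0347 = 0.9665
[HCO3⁻] = α₁ × DIC = 0.9665 × 2.53 = 2.45 mmol/kg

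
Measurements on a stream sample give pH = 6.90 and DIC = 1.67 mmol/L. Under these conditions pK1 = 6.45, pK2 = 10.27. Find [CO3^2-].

[CO3²⁻] = 0.526 μmol/L

α₂ = 1 / (1 + [H⁺]/K2 + [H⁺]²/(K1K2)) = 1 / (1 + 10^+3.37 + 10^+2.92)
   = 1 / (1 + 2344.2 + 831.76) = 1/3177.0 = 0.0003148
[CO3²⁻] = α₂ × DIC = 0.0003148 × 1.67 = 0.000526 mmol/L = 0.526 μmol/L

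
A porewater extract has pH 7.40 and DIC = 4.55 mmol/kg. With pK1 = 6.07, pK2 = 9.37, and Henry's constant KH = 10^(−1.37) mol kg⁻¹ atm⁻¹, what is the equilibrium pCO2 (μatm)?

α₀ = 1 / (1 + K1/[H⁺] + K1K2/[H⁺]²) = 1 / (1 + 10^+1.33 + 10^-0.64)
   = 1 / (1 + 21.380 + 0.22909) = 1/22.609 = 0.04423
[CO2*] = α₀ × DIC = 0.04423 × 4.55 = 0.2012 mmol/kg
pCO2 = [CO2*]/KH = 2.012×10^-4 / 4.266×10^-2 = 4720 μatm

pCO2 = 4720 μatm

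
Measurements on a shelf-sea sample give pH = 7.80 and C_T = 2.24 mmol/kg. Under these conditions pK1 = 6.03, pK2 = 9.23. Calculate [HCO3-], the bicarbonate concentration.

[HCO3⁻] = 2.12 mmol/kg

α₁ = 1 / (1 + [H⁺]/K1 + K2/[H⁺]) = 1 / (1 + 10^-1.77 + 10^-1.43)
   = 1 / (1 + 0.016982 + 0.037154) = 1/1.0541 = 0.9486
[HCO3⁻] = α₁ × DIC = 0.9486 × 2.24 = 2.12 mmol/kg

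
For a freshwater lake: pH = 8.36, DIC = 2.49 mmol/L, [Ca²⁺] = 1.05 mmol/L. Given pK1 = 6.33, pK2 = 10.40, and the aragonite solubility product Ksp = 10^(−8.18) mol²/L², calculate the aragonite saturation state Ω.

Ω = 3.54

α₂ = 1 / (1 + [H⁺]/K2 + [H⁺]²/(K1K2)) = 1 / (1 + 10^+2.04 + 10^+0.01)
   = 1 / (1 + 109.65 + 1.0233) = 1/111.67 = 0.008955
[CO3²⁻] = α₂ × DIC = 0.008955 × 2.49 = 0.02230 mmol/L
Ksp = 10^(−8.18) = 6.607×10^-9
Ω = [Ca²⁺][CO3²⁻]/Ksp = (1.05×10^-3)(2.230×10^-5) / 6.607×10^-9 = 3.54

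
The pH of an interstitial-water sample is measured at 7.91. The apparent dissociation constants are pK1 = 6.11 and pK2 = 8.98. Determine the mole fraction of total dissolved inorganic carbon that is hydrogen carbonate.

α₁ = 1 / (1 + [H⁺]/K1 + K2/[H⁺]) = 1 / (1 + 10^-1.80 + 10^-1.07)
   = 1 / (1 + 0.015849 + 0.085114) = 1/1.1010 = 0.9083

α₁ = 0.908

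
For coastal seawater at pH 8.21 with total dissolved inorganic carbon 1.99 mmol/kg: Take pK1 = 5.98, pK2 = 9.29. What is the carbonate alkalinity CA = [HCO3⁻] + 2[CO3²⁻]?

CA = [HCO3⁻] + 2[CO3²⁻] = (α₁ + 2α₂)·DIC
At pH 8.21: [H⁺]/K1 = 10^-2.23 = 0.0058884, K2/[H⁺] = 10^-1.08 = 0.083176
α₁ = 1/(1 + 0.0058884 + 0.083176) = 1/1.0891 = 0.9182; α₂ = α₁·K2/[H⁺] = 0.07637
α₁ + 2α₂ = 1.0710
CA = 1.0710 × 1.99 = 2.13 mmol/kg

CA = 2.13 mmol/kg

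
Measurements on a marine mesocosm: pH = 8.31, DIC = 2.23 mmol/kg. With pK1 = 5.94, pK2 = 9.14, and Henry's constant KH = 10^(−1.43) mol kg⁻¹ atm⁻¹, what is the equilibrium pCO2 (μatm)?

pCO2 = 222 μatm

α₀ = 1 / (1 + K1/[H⁺] + K1K2/[H⁺]²) = 1 / (1 + 10^+2.37 + 10^+1.54)
   = 1 / (1 + 234.42 + 34.674) = 1/270.10 = 0.003702
[CO2*] = α₀ × DIC = 0.003702 × 2.23 = 0.008256 mmol/kg = 8.256 μmol/kg
pCO2 = [CO2*]/KH = 8.256×10^-6 / 3.715×10^-2 = 222 μatm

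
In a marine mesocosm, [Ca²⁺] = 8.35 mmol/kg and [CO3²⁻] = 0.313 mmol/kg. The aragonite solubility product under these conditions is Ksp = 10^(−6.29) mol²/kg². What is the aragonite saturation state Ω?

Ksp = 10^(−6.29) = 5.129×10^-7
Ω = [Ca²⁺][CO3²⁻]/Ksp = (8.35×10^-3)(0.313×10^-3) / 5.129×10^-7 = 5.10

Ω = 5.10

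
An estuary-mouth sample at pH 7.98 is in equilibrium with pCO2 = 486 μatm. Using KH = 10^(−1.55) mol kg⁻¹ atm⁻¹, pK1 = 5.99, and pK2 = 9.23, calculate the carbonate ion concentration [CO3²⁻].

[CO3²⁻] = 0.0753 mmol/kg

[CO2*] = KH · pCO2 = 10^(−1.55) × 486×10^-6 = 1.370×10^-5 mol/kg
α₀ = 1/(1 + K1/[H⁺] + K1K2/[H⁺]²) = 1/(1 + 10^+1.99 + 10^+0.74) = 0.009595
DIC = [CO2*]/α₀ = 1.370×10^-5 / 0.009595 = 1.428 mmol/kg
[CO3²⁻] = α₂·DIC; α₂ = 0.05273, so [CO3²⁻] = 0.05273 × 1.428 = 0.0753 mmol/kg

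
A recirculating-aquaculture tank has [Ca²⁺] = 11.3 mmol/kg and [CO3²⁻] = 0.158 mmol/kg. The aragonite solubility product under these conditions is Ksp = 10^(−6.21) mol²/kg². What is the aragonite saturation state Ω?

Ω = 2.90

Ksp = 10^(−6.21) = 6.166×10^-7
Ω = [Ca²⁺][CO3²⁻]/Ksp = (11.3×10^-3)(0.158×10^-3) / 6.166×10^-7 = 2.90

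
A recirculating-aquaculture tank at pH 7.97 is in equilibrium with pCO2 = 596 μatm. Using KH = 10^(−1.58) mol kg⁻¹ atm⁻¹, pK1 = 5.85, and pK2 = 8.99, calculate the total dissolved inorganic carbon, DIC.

DIC = 2.28 mmol/kg

[CO2*] = KH · pCO2 = 10^(−1.58) × 596×10^-6 = 1.568×10^-5 mol/kg
α₀ = 1/(1 + K1/[H⁺] + K1K2/[H⁺]²) = 1/(1 + 10^+2.12 + 10^+1.10) = 0.006877
DIC = [CO2*]/α₀ = 1.568×10^-5 / 0.006877 = 2.28 mmol/kg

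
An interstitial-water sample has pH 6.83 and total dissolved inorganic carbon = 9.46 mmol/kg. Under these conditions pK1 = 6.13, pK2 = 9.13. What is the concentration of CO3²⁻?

[CO3²⁻] = 0.0394 mmol/kg

α₂ = 1 / (1 + [H⁺]/K2 + [H⁺]²/(K1K2)) = 1 / (1 + 10^+2.30 + 10^+1.60)
   = 1 / (1 + 199.53 + 39.811) = 1/240.34 = 0.004161
[CO3²⁻] = α₂ × DIC = 0.004161 × 9.46 = 0.0394 mmol/kg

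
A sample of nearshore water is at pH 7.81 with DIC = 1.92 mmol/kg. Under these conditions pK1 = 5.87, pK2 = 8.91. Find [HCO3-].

α₁ = 1 / (1 + [H⁺]/K1 + K2/[H⁺]) = 1 / (1 + 10^-1.94 + 10^-1.10)
   = 1 / (1 + 0.011482 + 0.079433) = 1/1.0909 = 0.9167
[HCO3⁻] = α₁ × DIC = 0.9167 × 1.92 = 1.76 mmol/kg

[HCO3⁻] = 1.76 mmol/kg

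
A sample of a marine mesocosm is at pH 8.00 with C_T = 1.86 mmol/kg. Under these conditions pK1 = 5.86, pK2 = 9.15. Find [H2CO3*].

[CO2*] = 12.5 μmol/kg

α₀ = 1 / (1 + K1/[H⁺] + K1K2/[H⁺]²) = 1 / (1 + 10^+2.14 + 10^+0.99)
   = 1 / (1 + 138.04 + 9.7724) = 1/148.81 = 0.006720
[CO2*] = α₀ × DIC = 0.006720 × 1.86 = 0.0125 mmol/kg = 12.5 μmol/kg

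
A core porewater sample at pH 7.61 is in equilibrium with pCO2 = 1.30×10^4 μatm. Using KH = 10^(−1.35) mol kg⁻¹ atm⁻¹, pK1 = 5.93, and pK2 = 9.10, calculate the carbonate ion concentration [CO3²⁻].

[CO2*] = KH · pCO2 = 10^(−1.35) × 1.30×10^4×10^-6 = 5.807×10^-4 mol/kg
α₀ = 1/(1 + K1/[H⁺] + K1K2/[H⁺]²) = 1/(1 + 10^+1.68 + 10^+0.19) = 0.01984
DIC = [CO2*]/α₀ = 5.807×10^-4 / 0.01984 = 29.27 mmol/kg
[CO3²⁻] = α₂·DIC; α₂ = 0.03072, so [CO3²⁻] = 0.03072 × 29.27 = 0.899 mmol/kg

[CO3²⁻] = 0.899 mmol/kg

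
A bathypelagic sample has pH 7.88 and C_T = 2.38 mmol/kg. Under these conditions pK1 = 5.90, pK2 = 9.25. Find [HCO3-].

[HCO3⁻] = 2.26 mmol/kg

α₁ = 1 / (1 + [H⁺]/K1 + K2/[H⁺]) = 1 / (1 + 10^-1.98 + 10^-1.37)
   = 1 / (1 + 0.010471 + 0.042658) = 1/1.0531 = 0.9496
[HCO3⁻] = α₁ × DIC = 0.9496 × 2.38 = 2.26 mmol/kg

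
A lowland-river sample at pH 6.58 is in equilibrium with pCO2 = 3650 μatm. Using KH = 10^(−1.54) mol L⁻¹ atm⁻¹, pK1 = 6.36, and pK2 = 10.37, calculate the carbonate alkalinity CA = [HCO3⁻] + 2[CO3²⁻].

[CO2*] = KH · pCO2 = 10^(−1.54) × 3650×10^-6 = 1.053×10^-4 mol/L
α₀ = 1/(1 + K1/[H⁺] + K1K2/[H⁺]²) = 1/(1 + 10^+0.22 + 10^-3.57) = 0.3760
DIC = [CO2*]/α₀ = 1.053×10^-4 / 0.3760 = 0.2800 mmol/L
CA = (α₁ + 2α₂)·DIC = (0.6239 + 2×0.0001012) × 0.2800 = 0.175 mmol/L

CA = 0.175 mmol/L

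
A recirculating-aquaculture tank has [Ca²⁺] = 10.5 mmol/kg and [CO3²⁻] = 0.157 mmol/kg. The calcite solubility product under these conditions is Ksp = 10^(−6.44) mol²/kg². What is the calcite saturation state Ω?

Ω = 4.54

Ksp = 10^(−6.44) = 3.631×10^-7
Ω = [Ca²⁺][CO3²⁻]/Ksp = (10.5×10^-3)(0.157×10^-3) / 3.631×10^-7 = 4.54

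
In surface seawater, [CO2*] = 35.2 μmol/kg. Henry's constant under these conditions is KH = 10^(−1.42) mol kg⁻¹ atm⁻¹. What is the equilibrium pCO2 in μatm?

KH = 10^(−1.42) = 3.802×10^-2 mol kg⁻¹ atm⁻¹
pCO2 = [CO2*]/KH = 35.2×10^-6 / 3.802×10^-2 = 9.26×10^-4 atm = 926 μatm

pCO2 = 926 μatm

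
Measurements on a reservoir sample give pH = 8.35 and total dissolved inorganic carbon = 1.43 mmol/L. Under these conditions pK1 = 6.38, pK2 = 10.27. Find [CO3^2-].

[CO3²⁻] = 16.8 μmol/L

α₂ = 1 / (1 + [H⁺]/K2 + [H⁺]²/(K1K2)) = 1 / (1 + 10^+1.92 + 10^-0.05)
   = 1 / (1 + 83.176 + 0.89125) = 1/85.068 = 0.01176
[CO3²⁻] = α₂ × DIC = 0.01176 × 1.43 = 0.0168 mmol/L = 16.8 μmol/L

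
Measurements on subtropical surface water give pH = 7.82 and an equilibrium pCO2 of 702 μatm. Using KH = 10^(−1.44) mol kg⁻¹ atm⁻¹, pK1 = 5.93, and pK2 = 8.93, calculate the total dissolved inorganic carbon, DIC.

[CO2*] = KH · pCO2 = 10^(−1.44) × 702×10^-6 = 2.549×10^-5 mol/kg
α₀ = 1/(1 + K1/[H⁺] + K1K2/[H⁺]²) = 1/(1 + 10^+1.89 + 10^+0.78) = 0.01181
DIC = [CO2*]/α₀ = 2.549×10^-5 / 0.01181 = 2.16 mmol/kg

DIC = 2.16 mmol/kg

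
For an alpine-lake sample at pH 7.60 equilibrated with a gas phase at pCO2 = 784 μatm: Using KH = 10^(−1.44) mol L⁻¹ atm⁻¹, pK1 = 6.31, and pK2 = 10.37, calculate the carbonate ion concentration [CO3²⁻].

[CO2*] = KH · pCO2 = 10^(−1.44) × 784×10^-6 = 2.847×10^-5 mol/L
α₀ = 1/(1 + K1/[H⁺] + K1K2/[H⁺]²) = 1/(1 + 10^+1.29 + 10^-1.48) = 0.04871
DIC = [CO2*]/α₀ = 2.847×10^-5 / 0.04871 = 0.5844 mmol/L
[CO3²⁻] = α₂·DIC; α₂ = 0.001613, so [CO3²⁻] = 0.001613 × 0.5844 = 0.000943 mmol/L = 0.943 μmol/L

[CO3²⁻] = 0.943 μmol/L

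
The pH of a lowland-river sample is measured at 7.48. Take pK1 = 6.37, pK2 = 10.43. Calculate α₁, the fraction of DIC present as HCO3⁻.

α₁ = 0.927

α₁ = 1 / (1 + [H⁺]/K1 + K2/[H⁺]) = 1 / (1 + 10^-1.11 + 10^-2.95)
   = 1 / (1 + 0.077625 + 0.0011220) = 1/1.0787 = 0.9270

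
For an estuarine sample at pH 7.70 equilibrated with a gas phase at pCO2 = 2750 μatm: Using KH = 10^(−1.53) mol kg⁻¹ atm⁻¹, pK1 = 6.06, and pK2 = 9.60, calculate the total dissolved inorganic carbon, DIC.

DIC = 3.67 mmol/kg

[CO2*] = KH · pCO2 = 10^(−1.53) × 2750×10^-6 = 8.116×10^-5 mol/kg
α₀ = 1/(1 + K1/[H⁺] + K1K2/[H⁺]²) = 1/(1 + 10^+1.64 + 10^-0.26) = 0.02212
DIC = [CO2*]/α₀ = 8.116×10^-5 / 0.02212 = 3.67 mmol/kg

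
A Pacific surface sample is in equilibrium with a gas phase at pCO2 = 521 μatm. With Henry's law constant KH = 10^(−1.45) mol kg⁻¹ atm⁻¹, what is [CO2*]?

KH = 10^(−1.45) = 3.548×10^-2 mol kg⁻¹ atm⁻¹
[CO2*] = KH · pCO2 = 3.548×10^-2 × 521×10^-6 atm = 1.85×10^-5 mol/kg

[CO2*] = 18.5 μmol/kg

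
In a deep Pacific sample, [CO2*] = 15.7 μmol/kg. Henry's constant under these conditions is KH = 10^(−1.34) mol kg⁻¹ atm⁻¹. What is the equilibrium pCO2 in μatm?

pCO2 = 343 μatm

KH = 10^(−1.34) = 4.571×10^-2 mol kg⁻¹ atm⁻¹
pCO2 = [CO2*]/KH = 15.7×10^-6 / 4.571×10^-2 = 3.43×10^-4 atm = 343 μatm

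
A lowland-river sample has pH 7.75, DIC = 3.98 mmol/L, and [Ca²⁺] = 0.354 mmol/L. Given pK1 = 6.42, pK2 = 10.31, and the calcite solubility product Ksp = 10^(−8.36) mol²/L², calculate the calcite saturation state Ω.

Ω = 0.847

α₂ = 1 / (1 + [H⁺]/K2 + [H⁺]²/(K1K2)) = 1 / (1 + 10^+2.56 + 10^+1.23)
   = 1 / (1 + 363.08 + 16.982) = 1/381.06 = 0.002624
[CO3²⁻] = α₂ × DIC = 0.002624 × 3.98 = 0.01044 mmol/L = 10.44 μmol/L
Ksp = 10^(−8.36) = 4.365×10^-9
Ω = [Ca²⁺][CO3²⁻]/Ksp = (0.354×10^-3)(1.044×10^-5) / 4.365×10^-9 = 0.847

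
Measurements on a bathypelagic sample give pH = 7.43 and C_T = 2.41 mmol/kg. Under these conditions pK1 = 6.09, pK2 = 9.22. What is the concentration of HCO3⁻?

[HCO3⁻] = 2.27 mmol/kg

α₁ = 1 / (1 + [H⁺]/K1 + K2/[H⁺]) = 1 / (1 + 10^-1.34 + 10^-1.79)
   = 1 / (1 + 0.045709 + 0.016218) = 1/1.0619 = 0.9417
[HCO3⁻] = α₁ × DIC = 0.9417 × 2.41 = 2.27 mmol/kg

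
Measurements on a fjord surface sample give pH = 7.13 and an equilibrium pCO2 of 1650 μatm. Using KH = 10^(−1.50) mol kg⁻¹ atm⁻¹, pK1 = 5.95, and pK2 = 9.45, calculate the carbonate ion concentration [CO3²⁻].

[CO2*] = KH · pCO2 = 10^(−1.50) × 1650×10^-6 = 5.218×10^-5 mol/kg
α₀ = 1/(1 + K1/[H⁺] + K1K2/[H⁺]²) = 1/(1 + 10^+1.18 + 10^-1.14) = 0.06170
DIC = [CO2*]/α₀ = 5.218×10^-5 / 0.06170 = 0.8457 mmol/kg
[CO3²⁻] = α₂·DIC; α₂ = 0.004470, so [CO3²⁻] = 0.004470 × 0.8457 = 0.00378 mmol/kg = 3.78 μmol/kg

[CO3²⁻] = 3.78 μmol/kg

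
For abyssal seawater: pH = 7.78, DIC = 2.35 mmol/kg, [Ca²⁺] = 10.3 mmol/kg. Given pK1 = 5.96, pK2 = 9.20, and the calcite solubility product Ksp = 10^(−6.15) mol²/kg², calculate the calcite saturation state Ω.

α₂ = 1 / (1 + [H⁺]/K2 + [H⁺]²/(K1K2)) = 1 / (1 + 10^+1.42 + 10^-0.40)
   = 1 / (1 + 26.303 + 0.39811) = 1/27.701 = 0.03610
[CO3²⁻] = α₂ × DIC = 0.03610 × 2.35 = 0.08484 mmol/kg
Ksp = 10^(−6.15) = 7.079×10^-7
Ω = [Ca²⁺][CO3²⁻]/Ksp = (10.3×10^-3)(8.484×10^-5) / 7.079×10^-7 = 1.23

Ω = 1.23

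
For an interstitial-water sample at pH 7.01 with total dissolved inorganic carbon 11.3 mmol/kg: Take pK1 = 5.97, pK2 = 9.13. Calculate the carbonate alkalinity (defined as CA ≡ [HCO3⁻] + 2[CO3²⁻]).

CA = 10.4 mmol/kg

CA = [HCO3⁻] + 2[CO3²⁻] = (α₁ + 2α₂)·DIC
At pH 7.01: [H⁺]/K1 = 10^-1.04 = 0.091201, K2/[H⁺] = 10^-2.12 = 0.0075858
α₁ = 1/(1 + 0.091201 + 0.0075858) = 1/1.0988 = 0.9101; α₂ = α₁·K2/[H⁺] = 0.006904
α₁ + 2α₂ = 0.9239
CA = 0.9239 × 11.3 = 10.4 mmol/kg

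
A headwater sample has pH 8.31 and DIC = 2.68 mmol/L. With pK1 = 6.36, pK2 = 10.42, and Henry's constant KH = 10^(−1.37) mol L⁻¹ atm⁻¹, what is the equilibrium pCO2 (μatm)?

α₀ = 1 / (1 + K1/[H⁺] + K1K2/[H⁺]²) = 1 / (1 + 10^+1.95 + 10^-0.16)
   = 1 / (1 + 89.125 + 0.69183) = 1/90.817 = 0.01101
[CO2*] = α₀ × DIC = 0.01101 × 2.68 = 0.02951 mmol/L
pCO2 = [CO2*]/KH = 2.951×10^-5 / 4.266×10^-2 = 692 μatm

pCO2 = 692 μatm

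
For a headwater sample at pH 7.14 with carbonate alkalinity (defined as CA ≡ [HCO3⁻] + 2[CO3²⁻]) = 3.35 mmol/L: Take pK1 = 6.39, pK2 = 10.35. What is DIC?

CA = [HCO3⁻] + 2[CO3²⁻] = (α₁ + 2α₂)·DIC
At pH 7.14: [H⁺]/K1 = 10^-0.75 = 0.17783, K2/[H⁺] = 10^-3.21 = 0.00061660
α₁ = 1/(1 + 0.17783 + 0.00061660) = 1/1.1784 = 0.8486; α₂ = α₁·K2/[H⁺] = 0.0005232
α₁ + 2α₂ = 0.8496
DIC = CA / (α₁ + 2α₂) = 3.35 / 0.8496 = 3.94 mmol/L

DIC = 3.94 mmol/L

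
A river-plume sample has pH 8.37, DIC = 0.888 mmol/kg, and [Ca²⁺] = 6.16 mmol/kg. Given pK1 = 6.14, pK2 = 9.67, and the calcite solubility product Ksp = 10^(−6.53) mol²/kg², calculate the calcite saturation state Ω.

Ω = 0.880

α₂ = 1 / (1 + [H⁺]/K2 + [H⁺]²/(K1K2)) = 1 / (1 + 10^+1.30 + 10^-0.93)
   = 1 / (1 + 19.953 + 0.11749) = 1/21.070 = 0.04746
[CO3²⁻] = α₂ × DIC = 0.04746 × 0.888 = 0.04215 mmol/kg
Ksp = 10^(−6.53) = 2.951×10^-7
Ω = [Ca²⁺][CO3²⁻]/Ksp = (6.16×10^-3)(4.215×10^-5) / 2.951×10^-7 = 0.880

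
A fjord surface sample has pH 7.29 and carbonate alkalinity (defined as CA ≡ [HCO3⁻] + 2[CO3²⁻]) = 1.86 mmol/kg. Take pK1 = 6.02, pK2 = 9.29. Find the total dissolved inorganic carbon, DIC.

DIC = 1.94 mmol/kg

CA = [HCO3⁻] + 2[CO3²⁻] = (α₁ + 2α₂)·DIC
At pH 7.29: [H⁺]/K1 = 10^-1.27 = 0.053703, K2/[H⁺] = 10^-2.00 = 0.010000
α₁ = 1/(1 + 0.053703 + 0.010000) = 1/1.0637 = 0.9401; α₂ = α₁·K2/[H⁺] = 0.009401
α₁ + 2α₂ = 0.9589
DIC = CA / (α₁ + 2α₂) = 1.86 / 0.9589 = 1.94 mmol/kg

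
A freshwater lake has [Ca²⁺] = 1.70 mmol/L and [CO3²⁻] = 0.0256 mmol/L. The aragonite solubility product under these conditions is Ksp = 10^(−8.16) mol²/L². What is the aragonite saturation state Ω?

Ω = 6.29

Ksp = 10^(−8.16) = 6.918×10^-9
Ω = [Ca²⁺][CO3²⁻]/Ksp = (1.70×10^-3)(0.0256×10^-3) / 6.918×10^-9 = 6.29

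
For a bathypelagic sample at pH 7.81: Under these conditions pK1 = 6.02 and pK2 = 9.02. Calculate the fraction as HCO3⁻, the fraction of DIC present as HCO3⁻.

α₁ = 1 / (1 + [H⁺]/K1 + K2/[H⁺]) = 1 / (1 + 10^-1.79 + 10^-1.21)
   = 1 / (1 + 0.016218 + 0.061660) = 1/1.0779 = 0.9277

α₁ = 0.928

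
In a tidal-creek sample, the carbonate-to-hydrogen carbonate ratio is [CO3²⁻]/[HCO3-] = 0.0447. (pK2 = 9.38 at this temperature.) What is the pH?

pH = 8.03

From K2 = [H⁺][CO3²⁻]/[HCO3-]:  pH = pK2 + log₁₀([CO3²⁻]/[HCO3-])
log₁₀(0.0447) = -1.350
pH = 9.38 + (-1.350) = 8.03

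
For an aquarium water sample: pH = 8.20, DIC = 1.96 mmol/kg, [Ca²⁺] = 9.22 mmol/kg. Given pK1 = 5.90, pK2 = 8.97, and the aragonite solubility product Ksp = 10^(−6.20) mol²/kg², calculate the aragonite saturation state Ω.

Ω = 4.14

α₂ = 1 / (1 + [H⁺]/K2 + [H⁺]²/(K1K2)) = 1 / (1 + 10^+0.77 + 10^-1.53)
   = 1 / (1 + 5.8884 + 0.029512) = 1/6.9179 = 0.1446
[CO3²⁻] = α₂ × DIC = 0.1446 × 1.96 = 0.2833 mmol/kg
Ksp = 10^(−6.20) = 6.310×10^-7
Ω = [Ca²⁺][CO3²⁻]/Ksp = (9.22×10^-3)(2.833×10^-4) / 6.310×10^-7 = 4.14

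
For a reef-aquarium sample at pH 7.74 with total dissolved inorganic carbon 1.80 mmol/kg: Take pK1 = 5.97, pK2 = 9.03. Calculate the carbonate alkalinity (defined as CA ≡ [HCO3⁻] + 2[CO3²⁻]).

CA = [HCO3⁻] + 2[CO3²⁻] = (α₁ + 2α₂)·DIC
At pH 7.74: [H⁺]/K1 = 10^-1.77 = 0.016982, K2/[H⁺] = 10^-1.29 = 0.051286
α₁ = 1/(1 + 0.016982 + 0.051286) = 1/1.0683 = 0.9361; α₂ = α₁·K2/[H⁺] = 0.04801
α₁ + 2α₂ = 1.0321
CA = 1.0321 × 1.80 = 1.86 mmol/kg

CA = 1.86 mmol/kg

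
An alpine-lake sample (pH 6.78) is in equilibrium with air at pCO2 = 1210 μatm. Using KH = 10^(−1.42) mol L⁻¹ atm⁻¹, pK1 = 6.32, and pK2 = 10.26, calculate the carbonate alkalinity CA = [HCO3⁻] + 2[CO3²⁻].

[CO2*] = KH · pCO2 = 10^(−1.42) × 1210×10^-6 = 4.600×10^-5 mol/L
α₀ = 1/(1 + K1/[H⁺] + K1K2/[H⁺]²) = 1/(1 + 10^+0.46 + 10^-3.02) = 0.2574
DIC = [CO2*]/α₀ = 4.600×10^-5 / 0.2574 = 0.1787 mmol/L
CA = (α₁ + 2α₂)·DIC = (0.7424 + 2×0.0002458) × 0.1787 = 0.133 mmol/L

CA = 0.133 mmol/L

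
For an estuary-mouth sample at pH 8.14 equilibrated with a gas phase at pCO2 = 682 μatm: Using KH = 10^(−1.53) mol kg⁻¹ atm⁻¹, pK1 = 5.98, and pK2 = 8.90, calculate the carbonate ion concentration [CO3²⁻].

[CO2*] = KH · pCO2 = 10^(−1.53) × 682×10^-6 = 2.013×10^-5 mol/kg
α₀ = 1/(1 + K1/[H⁺] + K1K2/[H⁺]²) = 1/(1 + 10^+2.16 + 10^+1.40) = 0.005860
DIC = [CO2*]/α₀ = 2.013×10^-5 / 0.005860 = 3.435 mmol/kg
[CO3²⁻] = α₂·DIC; α₂ = 0.1472, so [CO3²⁻] = 0.1472 × 3.435 = 0.506 mmol/kg

[CO3²⁻] = 0.506 mmol/kg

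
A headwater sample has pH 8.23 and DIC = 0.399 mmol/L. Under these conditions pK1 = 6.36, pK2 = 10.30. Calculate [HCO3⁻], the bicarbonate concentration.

α₁ = 1 / (1 + [H⁺]/K1 + K2/[H⁺]) = 1 / (1 + 10^-1.87 + 10^-2.07)
   = 1 / (1 + 0.013490 + 0.0085114) = 1/1.0220 = 0.9785
[HCO3⁻] = α₁ × DIC = 0.9785 × 0.399 = 0.390 mmol/L

[HCO3⁻] = 0.390 mmol/L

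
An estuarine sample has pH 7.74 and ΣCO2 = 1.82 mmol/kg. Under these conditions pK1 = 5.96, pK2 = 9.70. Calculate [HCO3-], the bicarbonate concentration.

α₁ = 1 / (1 + [H⁺]/K1 + K2/[H⁺]) = 1 / (1 + 10^-1.78 + 10^-1.96)
   = 1 / (1 + 0.016596 + 0.010965) = 1/1.0276 = 0.9732
[HCO3⁻] = α₁ × DIC = 0.9732 × 1.82 = 1.77 mmol/kg

[HCO3⁻] = 1.77 mmol/kg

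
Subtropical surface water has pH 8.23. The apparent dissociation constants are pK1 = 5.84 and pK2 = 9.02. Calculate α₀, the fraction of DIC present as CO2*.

α₀ = 1 / (1 + K1/[H⁺] + K1K2/[H⁺]²) = 1 / (1 + 10^+2.39 + 10^+1.60)
   = 1 / (1 + 245.47 + 39.811) = 1/286.28 = 0.003493

α₀ = 0.00349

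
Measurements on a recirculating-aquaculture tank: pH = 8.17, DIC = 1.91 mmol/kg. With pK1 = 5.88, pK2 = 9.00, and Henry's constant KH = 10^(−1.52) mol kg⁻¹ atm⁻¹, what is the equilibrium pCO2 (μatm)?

α₀ = 1 / (1 + K1/[H⁺] + K1K2/[H⁺]²) = 1 / (1 + 10^+2.29 + 10^+1.46)
   = 1 / (1 + 194.98 + 28.840) = 1/224.82 = 0.004448
[CO2*] = α₀ × DIC = 0.004448 × 1.91 = 0.008496 mmol/kg = 8.496 μmol/kg
pCO2 = [CO2*]/KH = 8.496×10^-6 / 3.020×10^-2 = 281 μatm

pCO2 = 281 μatm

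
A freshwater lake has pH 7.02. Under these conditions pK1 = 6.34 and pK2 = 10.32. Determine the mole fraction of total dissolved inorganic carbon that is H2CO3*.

α₀ = 0.173

α₀ = 1 / (1 + K1/[H⁺] + K1K2/[H⁺]²) = 1 / (1 + 10^+0.68 + 10^-2.62)
   = 1 / (1 + 4.7863 + 0.0023988) = 1/5.7887 = 0.1728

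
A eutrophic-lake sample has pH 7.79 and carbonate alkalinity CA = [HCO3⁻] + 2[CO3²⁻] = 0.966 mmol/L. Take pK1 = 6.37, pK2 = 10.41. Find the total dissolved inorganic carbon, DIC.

DIC = 1.00 mmol/L

CA = [HCO3⁻] + 2[CO3²⁻] = (α₁ + 2α₂)·DIC
At pH 7.79: [H⁺]/K1 = 10^-1.42 = 0.038019, K2/[H⁺] = 10^-2.62 = 0.0023988
α₁ = 1/(1 + 0.038019 + 0.0023988) = 1/1.0404 = 0.9612; α₂ = α₁·K2/[H⁺] = 0.002306
α₁ + 2α₂ = 0.9658
DIC = CA / (α₁ + 2α₂) = 0.966 / 0.9658 = 1.00 mmol/L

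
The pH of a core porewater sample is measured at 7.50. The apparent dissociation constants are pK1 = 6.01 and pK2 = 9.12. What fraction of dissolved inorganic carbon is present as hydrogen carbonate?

α₁ = 1 / (1 + [H⁺]/K1 + K2/[H⁺]) = 1 / (1 + 10^-1.49 + 10^-1.62)
   = 1 / (1 + 0.032359 + 0.023988) = 1/1.0563 = 0.9467

α₁ = 0.947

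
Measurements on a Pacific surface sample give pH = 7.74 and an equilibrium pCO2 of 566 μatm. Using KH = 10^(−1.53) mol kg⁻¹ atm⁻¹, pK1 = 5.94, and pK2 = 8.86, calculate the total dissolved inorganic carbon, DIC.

DIC = 1.15 mmol/kg

[CO2*] = KH · pCO2 = 10^(−1.53) × 566×10^-6 = 1.670×10^-5 mol/kg
α₀ = 1/(1 + K1/[H⁺] + K1K2/[H⁺]²) = 1/(1 + 10^+1.80 + 10^+0.68) = 0.01452
DIC = [CO2*]/α₀ = 1.670×10^-5 / 0.01452 = 1.15 mmol/kg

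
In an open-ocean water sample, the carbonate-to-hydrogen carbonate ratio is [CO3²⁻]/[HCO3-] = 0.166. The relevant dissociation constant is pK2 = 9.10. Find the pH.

From K2 = [H⁺][CO3²⁻]/[HCO3-]:  pH = pK2 + log₁₀([CO3²⁻]/[HCO3-])
log₁₀(0.166) = -0.780
pH = 9.10 + (-0.780) = 8.32

pH = 8.32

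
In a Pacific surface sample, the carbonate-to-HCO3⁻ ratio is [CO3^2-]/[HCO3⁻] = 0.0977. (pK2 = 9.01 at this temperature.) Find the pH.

From K2 = [H⁺][CO3^2-]/[HCO3⁻]:  pH = pK2 + log₁₀([CO3^2-]/[HCO3⁻])
log₁₀(0.0977) = -1.010
pH = 9.01 + (-1.010) = 8.00

pH = 8.00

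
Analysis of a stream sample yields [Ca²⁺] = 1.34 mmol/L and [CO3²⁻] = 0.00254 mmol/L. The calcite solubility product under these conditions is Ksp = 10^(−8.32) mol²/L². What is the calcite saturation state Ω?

Ω = 0.711

Ksp = 10^(−8.32) = 4.786×10^-9
Ω = [Ca²⁺][CO3²⁻]/Ksp = (1.34×10^-3)(0.00254×10^-3) / 4.786×10^-9 = 0.711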